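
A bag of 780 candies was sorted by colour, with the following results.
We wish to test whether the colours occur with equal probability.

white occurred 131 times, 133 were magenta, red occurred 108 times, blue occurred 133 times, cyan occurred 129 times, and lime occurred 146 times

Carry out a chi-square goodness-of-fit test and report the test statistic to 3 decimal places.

5.846

Expected count for each of the 6 categories: 780/6 = 130.
cat          O        E   (O−E)²/E
white      131      130     0.0077
magenta    133      130     0.0692
red        108      130     3.7231
blue       133      130     0.0692
cyan       129      130     0.0077
lime       146      130     1.9692
Sum = 5.846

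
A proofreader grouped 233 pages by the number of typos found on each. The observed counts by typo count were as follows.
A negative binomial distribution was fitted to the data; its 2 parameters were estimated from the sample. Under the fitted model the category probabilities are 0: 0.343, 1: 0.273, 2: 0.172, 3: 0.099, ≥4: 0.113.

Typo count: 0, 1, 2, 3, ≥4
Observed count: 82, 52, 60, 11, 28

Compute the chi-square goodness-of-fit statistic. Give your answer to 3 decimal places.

Expected counts E_i = n·p_i: 233×0.343 = 79.919, 233×0.273 = 63.609, 233×0.172 = 40.076, 233×0.099 = 23.067, 233×0.113 = 26.329.
0: (82 − 79.919)²/79.919 = 4.330561/79.919 = 0.0542
1: (52 − 63.609)²/63.609 = 134.768881/63.609 = 2.1187
2: (60 − 40.076)²/40.076 = 396.965776/40.076 = 9.9053
3: (11 − 23.067)²/23.067 = 145.612489/23.067 = 6.3126
≥4: (28 − 26.329)²/26.329 = 2.792241/26.329 = 0.1061
Sum = 18.497

18.497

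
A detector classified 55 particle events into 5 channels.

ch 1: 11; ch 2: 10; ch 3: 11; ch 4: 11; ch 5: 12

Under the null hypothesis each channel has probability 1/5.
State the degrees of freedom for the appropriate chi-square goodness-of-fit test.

There are k = 5 categories and no parameters were estimated from the data, so df = 5 − 1 = 4.

4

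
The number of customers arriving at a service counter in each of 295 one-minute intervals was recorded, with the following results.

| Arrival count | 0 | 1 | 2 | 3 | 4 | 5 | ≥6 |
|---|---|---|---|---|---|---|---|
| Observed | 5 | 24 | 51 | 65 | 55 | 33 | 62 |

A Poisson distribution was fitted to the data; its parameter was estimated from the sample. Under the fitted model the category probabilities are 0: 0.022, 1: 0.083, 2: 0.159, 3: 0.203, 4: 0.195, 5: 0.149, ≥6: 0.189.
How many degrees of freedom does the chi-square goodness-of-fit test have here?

5

There are k = 7 categories and 1 parameter estimated from the data, so df = 7 − 1 − 1 = 5.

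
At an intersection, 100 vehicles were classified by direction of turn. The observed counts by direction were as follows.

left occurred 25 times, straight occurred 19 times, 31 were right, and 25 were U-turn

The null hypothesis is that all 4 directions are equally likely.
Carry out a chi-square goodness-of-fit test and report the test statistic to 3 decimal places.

Expected count for each of the 4 categories: 100/4 = 25.
χ² = (25−25)²/25 + (19−25)²/25 + (31−25)²/25 + (25−25)²/25
   = 0.0000 + 1.4400 + 1.4400 + 0.0000
Sum = 2.880

2.880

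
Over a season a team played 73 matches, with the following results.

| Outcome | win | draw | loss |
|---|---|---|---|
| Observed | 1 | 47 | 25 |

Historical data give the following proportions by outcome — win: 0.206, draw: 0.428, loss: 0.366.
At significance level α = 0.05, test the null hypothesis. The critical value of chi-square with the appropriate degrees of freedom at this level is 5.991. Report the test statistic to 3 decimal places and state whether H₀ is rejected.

21.161; reject

Expected counts E_i = n·p_i: 73×0.206 = 15.038, 73×0.428 = 31.244, 73×0.366 = 26.718.
win: (1 − 15.038)²/15.038 = 197.065444/15.038 = 13.1045
draw: (47 − 31.244)²/31.244 = 248.251536/31.244 = 7.9456
loss: (25 − 26.718)²/26.718 = 2.951524/26.718 = 0.1105
Sum = 21.161
df = 2. Since 21.161 > 5.991, we reject H₀.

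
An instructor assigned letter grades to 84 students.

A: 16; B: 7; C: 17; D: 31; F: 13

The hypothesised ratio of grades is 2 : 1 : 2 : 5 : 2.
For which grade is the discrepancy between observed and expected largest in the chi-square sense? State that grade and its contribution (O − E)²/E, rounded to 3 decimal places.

Ratio total = 12. Expected counts: 84×2/12 = 14, 84×1/12 = 7, 84×2/12 = 14, 84×5/12 = 35, 84×2/12 = 14.
χ² = (16−14)²/14 + (7−7)²/7 + (17−14)²/14 + (31−35)²/35 + (13−14)²/14
   = 0.2857 + 0.0000 + 0.6429 + 0.4571 + 0.0714
The largest term is for C: 0.643.

C, 0.643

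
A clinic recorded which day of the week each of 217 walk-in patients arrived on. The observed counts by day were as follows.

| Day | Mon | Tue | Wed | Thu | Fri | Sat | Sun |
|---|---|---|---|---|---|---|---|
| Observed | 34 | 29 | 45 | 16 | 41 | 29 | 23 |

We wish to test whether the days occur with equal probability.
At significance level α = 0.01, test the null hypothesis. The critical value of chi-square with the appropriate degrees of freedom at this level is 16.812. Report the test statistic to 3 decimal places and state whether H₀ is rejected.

Expected count for each of the 7 categories: 217/7 = 31.
χ² = (34−31)²/31 + (29−31)²/31 + (45−31)²/31 + (16−31)²/31 + (41−31)²/31 + (29−31)²/31 + (23−31)²/31
   = 0.2903 + 0.1290 + 6.3226 + 7.2581 + 3.2258 + 0.1290 + 2.0645
Sum = 19.419
df = 6. Since 19.419 > 16.812, we reject H₀.

19.419; reject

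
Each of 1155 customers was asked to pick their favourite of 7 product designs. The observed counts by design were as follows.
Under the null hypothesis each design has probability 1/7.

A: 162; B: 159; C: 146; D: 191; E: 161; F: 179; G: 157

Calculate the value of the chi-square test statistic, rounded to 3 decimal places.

Under H₀ each category has probability 1/7, so each expected count is 1155/7 = 165.
A: (162 − 165)²/165 = 9/165 = 0.0545
B: (159 − 165)²/165 = 36/165 = 0.2182
C: (146 − 165)²/165 = 361/165 = 2.1879
D: (191 − 165)²/165 = 676/165 = 4.0970
E: (161 − 165)²/165 = 16/165 = 0.0970
F: (179 − 165)²/165 = 196/165 = 1.1879
G: (157 − 165)²/165 = 64/165 = 0.3879
Sum = 8.230

8.230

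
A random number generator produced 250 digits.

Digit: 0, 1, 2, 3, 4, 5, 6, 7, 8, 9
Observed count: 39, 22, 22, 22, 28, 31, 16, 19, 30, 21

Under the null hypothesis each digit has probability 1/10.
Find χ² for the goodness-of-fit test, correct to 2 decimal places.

17.04

Expected count for each of the 10 categories: 250/10 = 25.
χ² = (39−25)²/25 + (22−25)²/25 + (22−25)²/25 + (22−25)²/25 + (28−25)²/25 + (31−25)²/25 + (16−25)²/25 + (19−25)²/25 + (30−25)²/25 + (21−25)²/25
   = 7.840 + 0.360 + 0.360 + 0.360 + 0.360 + 1.440 + 3.240 + 1.440 + 1.000 + 0.640
Sum = 17.04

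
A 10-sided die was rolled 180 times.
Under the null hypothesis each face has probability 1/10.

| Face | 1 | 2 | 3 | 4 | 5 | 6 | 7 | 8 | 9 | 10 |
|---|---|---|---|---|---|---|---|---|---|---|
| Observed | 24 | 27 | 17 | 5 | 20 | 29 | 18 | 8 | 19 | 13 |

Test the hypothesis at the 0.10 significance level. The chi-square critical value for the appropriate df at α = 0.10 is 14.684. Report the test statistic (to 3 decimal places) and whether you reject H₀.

29.889; reject

Under H₀ each category has probability 1/10, so each expected count is 180/10 = 18.
1: (24 − 18)²/18 = 36/18 = 2.0000
2: (27 − 18)²/18 = 81/18 = 4.5000
3: (17 − 18)²/18 = 1/18 = 0.0556
4: (5 − 18)²/18 = 169/18 = 9.3889
5: (20 − 18)²/18 = 4/18 = 0.2222
6: (29 − 18)²/18 = 121/18 = 6.7222
7: (18 − 18)²/18 = 0/18 = 0.0000
8: (8 − 18)²/18 = 100/18 = 5.5556
9: (19 − 18)²/18 = 1/18 = 0.0556
10: (13 − 18)²/18 = 25/18 = 1.3889
Sum = 29.889
df = 9. Since 29.889 > 14.684, we reject H₀.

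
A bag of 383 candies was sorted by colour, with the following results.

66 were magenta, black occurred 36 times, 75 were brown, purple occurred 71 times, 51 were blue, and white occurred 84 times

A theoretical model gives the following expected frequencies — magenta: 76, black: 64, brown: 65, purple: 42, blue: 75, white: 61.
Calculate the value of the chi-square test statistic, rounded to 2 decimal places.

χ² = (66−76)²/76 + (36−64)²/64 + (75−65)²/65 + (71−42)²/42 + (51−75)²/75 + (84−61)²/61
   = 1.316 + 12.250 + 1.538 + 20.024 + 7.680 + 8.672
Sum = 51.48

51.48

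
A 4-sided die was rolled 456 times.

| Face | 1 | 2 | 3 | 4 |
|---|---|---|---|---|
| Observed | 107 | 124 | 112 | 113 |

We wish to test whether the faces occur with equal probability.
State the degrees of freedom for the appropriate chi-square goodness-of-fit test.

3

There are k = 4 categories and no parameters were estimated from the data, so df = 4 − 1 = 3.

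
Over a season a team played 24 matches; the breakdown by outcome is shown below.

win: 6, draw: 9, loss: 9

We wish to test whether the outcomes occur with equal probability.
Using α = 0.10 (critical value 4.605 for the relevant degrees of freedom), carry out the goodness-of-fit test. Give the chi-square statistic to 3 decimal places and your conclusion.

0.750; do not reject

Expected count for each of the 3 categories: 24/3 = 8.
χ² = (6−8)²/8 + (9−8)²/8 + (9−8)²/8
   = 0.5000 + 0.1250 + 0.1250
Sum = 0.750
df = 2. Since 0.750 < 4.605, we do not reject H₀.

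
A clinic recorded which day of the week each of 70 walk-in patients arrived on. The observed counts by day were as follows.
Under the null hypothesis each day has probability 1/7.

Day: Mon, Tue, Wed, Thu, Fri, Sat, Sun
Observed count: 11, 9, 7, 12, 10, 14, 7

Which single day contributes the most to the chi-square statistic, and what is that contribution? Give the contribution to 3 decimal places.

Expected count for each of the 7 categories: 70/7 = 10.
cat         O        E   (O−E)²/E
Mon        11       10     0.1000
Tue         9       10     0.1000
Wed         7       10     0.9000
Thu        12       10     0.4000
Fri        10       10     0.0000
Sat        14       10     1.6000
Sun         7       10     0.9000
The largest term is for Sat: 1.600.

Sat, 1.600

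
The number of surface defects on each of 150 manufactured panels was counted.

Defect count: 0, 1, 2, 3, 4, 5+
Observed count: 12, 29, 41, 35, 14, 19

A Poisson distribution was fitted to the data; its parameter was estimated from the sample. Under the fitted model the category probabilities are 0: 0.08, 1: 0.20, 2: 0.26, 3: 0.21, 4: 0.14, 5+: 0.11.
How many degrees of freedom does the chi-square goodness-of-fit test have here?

4

There are k = 6 categories and 1 parameter estimated from the data, so df = 6 − 1 − 1 = 4.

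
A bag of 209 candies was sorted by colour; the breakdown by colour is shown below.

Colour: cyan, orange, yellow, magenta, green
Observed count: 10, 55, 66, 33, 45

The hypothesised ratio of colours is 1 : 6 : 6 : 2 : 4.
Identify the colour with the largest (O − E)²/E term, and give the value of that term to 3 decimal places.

magenta, 5.500

Ratio total = 19. Expected counts: 209×1/19 = 11, 209×6/19 = 66, 209×6/19 = 66, 209×2/19 = 22, 209×4/19 = 44.
cat          O        E   (O−E)²/E
cyan        10       11     0.0909
orange      55       66     1.8333
yellow      66       66     0.0000
magenta     33       22     5.5000
green       45       44     0.0227
The largest term is for magenta: 5.500.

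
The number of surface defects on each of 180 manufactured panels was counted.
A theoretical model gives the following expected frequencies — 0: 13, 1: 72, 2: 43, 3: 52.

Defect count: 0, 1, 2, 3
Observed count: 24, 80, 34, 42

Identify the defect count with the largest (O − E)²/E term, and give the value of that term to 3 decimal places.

0, 9.308

cat         O        E   (O−E)²/E
0          24       13     9.3077
1          80       72     0.8889
2          34       43     1.8837
3          42       52     1.9231
The largest term is for 0: 9.308.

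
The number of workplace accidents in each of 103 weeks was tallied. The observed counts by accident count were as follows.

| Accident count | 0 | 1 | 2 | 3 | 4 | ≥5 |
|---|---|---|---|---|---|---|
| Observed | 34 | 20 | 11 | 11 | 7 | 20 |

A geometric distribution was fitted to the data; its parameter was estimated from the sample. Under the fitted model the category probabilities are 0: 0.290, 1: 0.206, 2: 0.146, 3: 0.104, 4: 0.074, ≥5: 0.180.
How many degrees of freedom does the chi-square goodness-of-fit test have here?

There are k = 6 categories and 1 parameter estimated from the data, so df = 6 − 1 − 1 = 4.

4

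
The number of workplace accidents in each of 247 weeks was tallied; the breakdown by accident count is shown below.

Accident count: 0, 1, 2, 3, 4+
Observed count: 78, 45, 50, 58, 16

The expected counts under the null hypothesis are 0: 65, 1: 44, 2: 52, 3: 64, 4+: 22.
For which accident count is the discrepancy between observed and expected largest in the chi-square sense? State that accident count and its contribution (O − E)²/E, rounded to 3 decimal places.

0, 2.600

cat         O        E   (O−E)²/E
0          78       65     2.6000
1          45       44     0.0227
2          50       52     0.0769
3          58       64     0.5625
4+         16       22     1.6364
The largest term is for 0: 2.600.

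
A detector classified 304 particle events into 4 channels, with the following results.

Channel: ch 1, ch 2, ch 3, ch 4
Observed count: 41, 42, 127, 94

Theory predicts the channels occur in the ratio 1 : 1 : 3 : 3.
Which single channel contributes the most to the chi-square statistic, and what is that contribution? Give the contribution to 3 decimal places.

ch 4, 3.509

Ratio total = 8. Expected counts: 304×1/8 = 38, 304×1/8 = 38, 304×3/8 = 114, 304×3/8 = 114.
χ² = (41−38)²/38 + (42−38)²/38 + (127−114)²/114 + (94−114)²/114
   = 0.2368 + 0.4211 + 1.4825 + 3.5088
The largest term is for ch 4: 3.509.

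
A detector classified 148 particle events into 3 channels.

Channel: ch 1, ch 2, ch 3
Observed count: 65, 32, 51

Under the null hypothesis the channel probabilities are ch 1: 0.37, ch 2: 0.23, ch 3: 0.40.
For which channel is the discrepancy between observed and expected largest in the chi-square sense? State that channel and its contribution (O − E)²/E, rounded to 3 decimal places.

ch 1, 1.915

Expected counts E_i = n·p_i: 148×0.37 = 54.76, 148×0.23 = 34.04, 148×0.40 = 59.2.
χ² = (65−54.76)²/54.76 + (32−34.04)²/34.04 + (51−59.2)²/59.2
   = 1.9149 + 0.1223 + 1.1358
The largest term is for ch 1: 1.915.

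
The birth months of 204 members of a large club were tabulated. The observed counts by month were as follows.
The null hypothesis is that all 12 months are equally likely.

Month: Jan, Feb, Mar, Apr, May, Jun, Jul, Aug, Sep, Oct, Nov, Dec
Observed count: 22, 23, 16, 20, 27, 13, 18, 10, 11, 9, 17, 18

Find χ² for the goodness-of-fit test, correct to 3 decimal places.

19.882

Under H₀ each category has probability 1/12, so each expected count is 204/12 = 17.
cat         O        E   (O−E)²/E
Jan        22       17     1.4706
Feb        23       17     2.1176
Mar        16       17     0.0588
Apr        20       17     0.5294
May        27       17     5.8824
Jun        13       17     0.9412
Jul        18       17     0.0588
Aug        10       17     2.8824
Sep        11       17     2.1176
Oct         9       17     3.7647
Nov        17       17     0.0000
Dec        18       17     0.0588
Sum = 19.882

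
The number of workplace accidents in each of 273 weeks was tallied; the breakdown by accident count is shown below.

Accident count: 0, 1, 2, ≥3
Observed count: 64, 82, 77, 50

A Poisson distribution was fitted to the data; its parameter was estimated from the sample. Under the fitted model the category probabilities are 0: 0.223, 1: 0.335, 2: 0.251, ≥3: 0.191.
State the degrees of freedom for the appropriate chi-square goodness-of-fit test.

There are k = 4 categories and 1 parameter estimated from the data, so df = 4 − 1 − 1 = 2.

2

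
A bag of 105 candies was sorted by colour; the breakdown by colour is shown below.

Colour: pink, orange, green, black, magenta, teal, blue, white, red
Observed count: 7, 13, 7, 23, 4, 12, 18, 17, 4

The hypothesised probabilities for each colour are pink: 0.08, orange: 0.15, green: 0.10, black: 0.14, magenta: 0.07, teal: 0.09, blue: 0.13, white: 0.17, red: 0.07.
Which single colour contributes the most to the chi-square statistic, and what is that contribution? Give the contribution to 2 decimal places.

black, 4.69

Expected counts E_i = n·p_i: 105×0.08 = 8.4, 105×0.15 = 15.75, 105×0.10 = 10.5, 105×0.14 = 14.7, 105×0.07 = 7.35, 105×0.09 = 9.45, 105×0.13 = 13.65, 105×0.17 = 17.85, 105×0.07 = 7.35.
pink: (7 − 8.4)²/8.4 = 1.96/8.4 = 0.233
orange: (13 − 15.75)²/15.75 = 7.5625/15.75 = 0.480
green: (7 − 10.5)²/10.5 = 12.25/10.5 = 1.167
black: (23 − 14.7)²/14.7 = 68.89/14.7 = 4.686
magenta: (4 − 7.35)²/7.35 = 11.2225/7.35 = 1.527
teal: (12 − 9.45)²/9.45 = 6.5025/9.45 = 0.688
blue: (18 − 13.65)²/13.65 = 18.9225/13.65 = 1.386
white: (17 − 17.85)²/17.85 = 0.7225/17.85 = 0.040
red: (4 − 7.35)²/7.35 = 11.2225/7.35 = 1.527
The largest term is for black: 4.69.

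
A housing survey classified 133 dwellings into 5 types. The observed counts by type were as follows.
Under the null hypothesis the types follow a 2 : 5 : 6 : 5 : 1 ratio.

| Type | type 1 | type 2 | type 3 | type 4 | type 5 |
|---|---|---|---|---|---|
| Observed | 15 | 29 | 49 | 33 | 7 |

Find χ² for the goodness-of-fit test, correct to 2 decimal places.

2.38

Ratio total = 19. Expected counts: 133×2/19 = 14, 133×5/19 = 35, 133×6/19 = 42, 133×5/19 = 35, 133×1/19 = 7.
cat         O        E   (O−E)²/E
type 1     15       14      0.071
type 2     29       35      1.029
type 3     49       42      1.167
type 4     33       35      0.114
type 5      7        7      0.000
Sum = 2.38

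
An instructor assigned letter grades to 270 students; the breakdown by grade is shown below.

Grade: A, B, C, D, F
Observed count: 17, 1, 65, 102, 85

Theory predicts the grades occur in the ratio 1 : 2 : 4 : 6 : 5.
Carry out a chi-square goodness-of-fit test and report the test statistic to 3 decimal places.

Ratio total = 18. Expected counts: 270×1/18 = 15, 270×2/18 = 30, 270×4/18 = 60, 270×6/18 = 90, 270×5/18 = 75.
A: (17 − 15)²/15 = 4/15 = 0.2667
B: (1 − 30)²/30 = 841/30 = 28.0333
C: (65 − 60)²/60 = 25/60 = 0.4167
D: (102 − 90)²/90 = 144/90 = 1.6000
F: (85 − 75)²/75 = 100/75 = 1.3333
Sum = 31.650

31.650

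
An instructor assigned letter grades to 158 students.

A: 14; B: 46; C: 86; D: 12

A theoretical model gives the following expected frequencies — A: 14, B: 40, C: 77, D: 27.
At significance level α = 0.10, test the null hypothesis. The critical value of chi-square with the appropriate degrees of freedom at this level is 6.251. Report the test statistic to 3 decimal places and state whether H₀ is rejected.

χ² = (14−14)²/14 + (46−40)²/40 + (86−77)²/77 + (12−27)²/27
   = 0.0000 + 0.9000 + 1.0519 + 8.3333
Sum = 10.285
df = 3. Since 10.285 > 6.251, we reject H₀.

10.285; reject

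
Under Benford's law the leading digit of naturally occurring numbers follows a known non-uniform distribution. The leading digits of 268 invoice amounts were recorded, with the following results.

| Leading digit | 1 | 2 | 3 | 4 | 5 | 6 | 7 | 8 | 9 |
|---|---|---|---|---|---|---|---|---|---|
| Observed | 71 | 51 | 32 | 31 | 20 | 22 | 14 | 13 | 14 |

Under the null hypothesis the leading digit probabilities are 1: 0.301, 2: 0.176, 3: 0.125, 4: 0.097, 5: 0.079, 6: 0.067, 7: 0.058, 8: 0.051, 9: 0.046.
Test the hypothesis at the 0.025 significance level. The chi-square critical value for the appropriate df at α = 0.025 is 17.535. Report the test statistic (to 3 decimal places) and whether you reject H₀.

3.889; do not reject

Expected counts E_i = n·p_i: 268×0.301 = 80.668, 268×0.176 = 47.168, 268×0.125 = 33.5, 268×0.097 = 25.996, 268×0.079 = 21.172, 268×0.067 = 17.956, 268×0.058 = 15.544, 268×0.051 = 13.668, 268×0.046 = 12.328.
1: (71 − 80.668)²/80.668 = 93.470224/80.668 = 1.1587
2: (51 − 47.168)²/47.168 = 14.684224/47.168 = 0.3113
3: (32 − 33.5)²/33.5 = 2.25/33.5 = 0.0672
4: (31 − 25.996)²/25.996 = 25.040016/25.996 = 0.9632
5: (20 − 21.172)²/21.172 = 1.373584/21.172 = 0.0649
6: (22 − 17.956)²/17.956 = 16.353936/17.956 = 0.9108
7: (14 − 15.544)²/15.544 = 2.383936/15.544 = 0.1534
8: (13 − 13.668)²/13.668 = 0.446224/13.668 = 0.0326
9: (14 − 12.328)²/12.328 = 2.795584/12.328 = 0.2268
Sum = 3.889
df = 8. Since 3.889 < 17.535, we do not reject H₀.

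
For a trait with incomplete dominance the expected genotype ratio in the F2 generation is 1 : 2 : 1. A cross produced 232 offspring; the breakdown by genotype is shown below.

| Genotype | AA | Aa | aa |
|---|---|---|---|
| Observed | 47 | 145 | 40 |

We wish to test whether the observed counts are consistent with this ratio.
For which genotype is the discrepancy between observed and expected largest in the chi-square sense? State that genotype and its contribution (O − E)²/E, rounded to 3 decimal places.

Ratio total = 4. Expected counts: 232×1/4 = 58, 232×2/4 = 116, 232×1/4 = 58.
χ² = (47−58)²/58 + (145−116)²/116 + (40−58)²/58
   = 2.0862 + 7.2500 + 5.5862
The largest term is for Aa: 7.250.

Aa, 7.250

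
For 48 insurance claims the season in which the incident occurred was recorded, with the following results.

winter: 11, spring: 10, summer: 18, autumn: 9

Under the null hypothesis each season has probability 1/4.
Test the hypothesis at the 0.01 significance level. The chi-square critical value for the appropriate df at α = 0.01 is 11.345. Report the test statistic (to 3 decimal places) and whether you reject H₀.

4.167; do not reject

Expected count for each of the 4 categories: 48/4 = 12.
cat         O        E   (O−E)²/E
winter     11       12     0.0833
spring     10       12     0.3333
summer     18       12     3.0000
autumn      9       12     0.7500
Sum = 4.167
df = 3. Since 4.167 < 11.345, we do not reject H₀.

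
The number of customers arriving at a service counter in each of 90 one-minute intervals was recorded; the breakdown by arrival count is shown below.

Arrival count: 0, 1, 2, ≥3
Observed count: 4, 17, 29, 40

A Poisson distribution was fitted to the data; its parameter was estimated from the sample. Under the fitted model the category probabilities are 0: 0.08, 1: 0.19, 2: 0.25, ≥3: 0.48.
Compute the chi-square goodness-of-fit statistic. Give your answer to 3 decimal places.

3.538

Expected counts E_i = n·p_i: 90×0.08 = 7.2, 90×0.19 = 17.1, 90×0.25 = 22.5, 90×0.48 = 43.2.
cat         O        E   (O−E)²/E
0           4      7.2     1.4222
1          17     17.1     0.0006
2          29     22.5     1.8778
≥3         40     43.2     0.2370
Sum = 3.538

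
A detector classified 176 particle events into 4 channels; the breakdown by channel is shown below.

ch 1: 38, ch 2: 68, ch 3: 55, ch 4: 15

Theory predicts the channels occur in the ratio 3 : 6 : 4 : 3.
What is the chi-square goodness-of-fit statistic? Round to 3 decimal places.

Ratio total = 16. Expected counts: 176×3/16 = 33, 176×6/16 = 66, 176×4/16 = 44, 176×3/16 = 33.
χ² = (38−33)²/33 + (68−66)²/66 + (55−44)²/44 + (15−33)²/33
   = 0.7576 + 0.0606 + 2.7500 + 9.8182
Sum = 13.386

13.386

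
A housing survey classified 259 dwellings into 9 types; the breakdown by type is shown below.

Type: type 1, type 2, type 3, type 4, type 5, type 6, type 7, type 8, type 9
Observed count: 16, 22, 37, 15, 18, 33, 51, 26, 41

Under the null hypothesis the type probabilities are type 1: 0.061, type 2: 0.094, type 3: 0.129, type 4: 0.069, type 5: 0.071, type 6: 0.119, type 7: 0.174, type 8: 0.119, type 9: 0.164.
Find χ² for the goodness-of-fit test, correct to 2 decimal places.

2.82

Expected counts E_i = n·p_i: 259×0.061 = 15.799, 259×0.094 = 24.346, 259×0.129 = 33.411, 259×0.069 = 17.871, 259×0.071 = 18.389, 259×0.119 = 30.821, 259×0.174 = 45.066, 259×0.119 = 30.821, 259×0.164 = 42.476.
type 1: (16 − 15.799)²/15.799 = 0.040401/15.799 = 0.003
type 2: (22 − 24.346)²/24.346 = 5.503716/24.346 = 0.226
type 3: (37 − 33.411)²/33.411 = 12.880921/33.411 = 0.386
type 4: (15 − 17.871)²/17.871 = 8.242641/17.871 = 0.461
type 5: (18 − 18.389)²/18.389 = 0.151321/18.389 = 0.008
type 6: (33 − 30.821)²/30.821 = 4.748041/30.821 = 0.154
type 7: (51 − 45.066)²/45.066 = 35.212356/45.066 = 0.781
type 8: (26 − 30.821)²/30.821 = 23.242041/30.821 = 0.754
type 9: (41 − 42.476)²/42.476 = 2.178576/42.476 = 0.051
Sum = 2.82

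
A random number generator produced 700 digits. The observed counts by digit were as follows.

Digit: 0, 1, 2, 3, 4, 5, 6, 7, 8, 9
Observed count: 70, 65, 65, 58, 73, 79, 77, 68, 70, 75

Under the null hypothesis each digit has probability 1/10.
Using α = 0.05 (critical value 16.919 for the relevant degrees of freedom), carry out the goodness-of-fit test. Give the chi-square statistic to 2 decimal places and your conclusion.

Expected count for each of the 10 categories: 700/10 = 70.
cat         O        E   (O−E)²/E
0          70       70      0.000
1          65       70      0.357
2          65       70      0.357
3          58       70      2.057
4          73       70      0.129
5          79       70      1.157
6          77       70      0.700
7          68       70      0.057
8          70       70      0.000
9          75       70      0.357
Sum = 5.17
df = 9. Since 5.17 < 16.919, we do not reject H₀.

5.17; do not reject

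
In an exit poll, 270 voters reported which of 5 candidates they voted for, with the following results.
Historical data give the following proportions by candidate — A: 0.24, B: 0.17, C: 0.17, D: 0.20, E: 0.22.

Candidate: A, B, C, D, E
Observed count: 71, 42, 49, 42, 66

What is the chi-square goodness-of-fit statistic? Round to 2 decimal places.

4.53

Expected counts E_i = n·p_i: 270×0.24 = 64.8, 270×0.17 = 45.9, 270×0.17 = 45.9, 270×0.20 = 54, 270×0.22 = 59.4.
A: (71 − 64.8)²/64.8 = 38.44/64.8 = 0.593
B: (42 − 45.9)²/45.9 = 15.21/45.9 = 0.331
C: (49 − 45.9)²/45.9 = 9.61/45.9 = 0.209
D: (42 − 54)²/54 = 144/54 = 2.667
E: (66 − 59.4)²/59.4 = 43.56/59.4 = 0.733
Sum = 4.53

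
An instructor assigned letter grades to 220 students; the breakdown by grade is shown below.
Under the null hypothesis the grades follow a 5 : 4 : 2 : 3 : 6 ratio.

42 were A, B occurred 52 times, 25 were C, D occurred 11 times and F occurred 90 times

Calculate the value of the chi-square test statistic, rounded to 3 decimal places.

28.330

Ratio total = 20. Expected counts: 220×5/20 = 55, 220×4/20 = 44, 220×2/20 = 22, 220×3/20 = 33, 220×6/20 = 66.
χ² = (42−55)²/55 + (52−44)²/44 + (25−22)²/22 + (11−33)²/33 + (90−66)²/66
   = 3.0727 + 1.4545 + 0.4091 + 14.6667 + 8.7273
Sum = 28.330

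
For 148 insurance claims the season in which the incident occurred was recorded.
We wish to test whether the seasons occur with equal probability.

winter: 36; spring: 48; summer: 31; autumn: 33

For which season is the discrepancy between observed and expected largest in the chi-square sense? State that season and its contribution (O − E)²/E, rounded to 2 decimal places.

spring, 3.27

Expected count for each of the 4 categories: 148/4 = 37.
cat         O        E   (O−E)²/E
winter     36       37      0.027
spring     48       37      3.270
summer     31       37      0.973
autumn     33       37      0.432
The largest term is for spring: 3.27.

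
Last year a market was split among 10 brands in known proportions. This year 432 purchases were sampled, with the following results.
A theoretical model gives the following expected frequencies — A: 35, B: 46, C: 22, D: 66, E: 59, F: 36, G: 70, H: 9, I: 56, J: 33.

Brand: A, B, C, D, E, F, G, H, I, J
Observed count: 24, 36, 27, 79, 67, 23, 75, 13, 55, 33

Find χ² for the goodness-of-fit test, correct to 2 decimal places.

cat         O        E   (O−E)²/E
A          24       35      3.457
B          36       46      2.174
C          27       22      1.136
D          79       66      2.561
E          67       59      1.085
F          23       36      4.694
G          75       70      0.357
H          13        9      1.778
I          55       56      0.018
J          33       33      0.000
Sum = 17.26

17.26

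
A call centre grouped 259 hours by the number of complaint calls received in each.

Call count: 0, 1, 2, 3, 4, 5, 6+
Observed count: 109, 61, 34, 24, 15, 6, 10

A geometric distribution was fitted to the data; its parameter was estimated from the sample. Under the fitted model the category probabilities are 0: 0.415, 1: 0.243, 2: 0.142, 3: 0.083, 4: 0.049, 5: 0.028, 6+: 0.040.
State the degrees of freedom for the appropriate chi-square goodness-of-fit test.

5

There are k = 7 categories and 1 parameter estimated from the data, so df = 7 − 1 − 1 = 5.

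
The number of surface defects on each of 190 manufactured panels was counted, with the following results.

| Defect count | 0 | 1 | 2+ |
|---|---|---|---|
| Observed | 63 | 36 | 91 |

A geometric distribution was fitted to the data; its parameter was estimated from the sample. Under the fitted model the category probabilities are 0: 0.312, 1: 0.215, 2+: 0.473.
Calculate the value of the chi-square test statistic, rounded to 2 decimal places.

0.82

Expected counts E_i = n·p_i: 190×0.312 = 59.28, 190×0.215 = 40.85, 190×0.473 = 89.87.
0: (63 − 59.28)²/59.28 = 13.8384/59.28 = 0.233
1: (36 − 40.85)²/40.85 = 23.5225/40.85 = 0.576
2+: (91 − 89.87)²/89.87 = 1.2769/89.87 = 0.014
Sum = 0.82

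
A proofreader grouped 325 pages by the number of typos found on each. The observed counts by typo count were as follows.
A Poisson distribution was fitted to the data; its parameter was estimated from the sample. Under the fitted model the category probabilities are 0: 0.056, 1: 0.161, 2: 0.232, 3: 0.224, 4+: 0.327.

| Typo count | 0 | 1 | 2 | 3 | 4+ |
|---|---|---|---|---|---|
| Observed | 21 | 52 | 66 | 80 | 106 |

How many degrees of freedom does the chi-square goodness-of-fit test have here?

There are k = 5 categories and 1 parameter estimated from the data, so df = 5 − 1 − 1 = 3.

3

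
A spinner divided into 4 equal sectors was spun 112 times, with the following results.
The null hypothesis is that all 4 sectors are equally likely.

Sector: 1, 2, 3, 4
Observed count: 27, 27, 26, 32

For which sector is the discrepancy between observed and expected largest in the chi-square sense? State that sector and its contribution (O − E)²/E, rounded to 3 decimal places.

Expected count for each of the 4 categories: 112/4 = 28.
cat         O        E   (O−E)²/E
1          27       28     0.0357
2          27       28     0.0357
3          26       28     0.1429
4          32       28     0.5714
The largest term is for 4: 0.571.

4, 0.571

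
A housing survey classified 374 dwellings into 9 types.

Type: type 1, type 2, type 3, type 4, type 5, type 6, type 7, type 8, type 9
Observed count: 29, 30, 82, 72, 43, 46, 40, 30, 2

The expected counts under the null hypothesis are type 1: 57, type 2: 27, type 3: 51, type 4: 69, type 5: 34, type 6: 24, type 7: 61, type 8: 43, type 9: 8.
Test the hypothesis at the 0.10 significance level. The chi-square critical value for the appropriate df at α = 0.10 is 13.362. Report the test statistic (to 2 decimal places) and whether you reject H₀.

71.27; reject

type 1: (29 − 57)²/57 = 784/57 = 13.754
type 2: (30 − 27)²/27 = 9/27 = 0.333
type 3: (82 − 51)²/51 = 961/51 = 18.843
type 4: (72 − 69)²/69 = 9/69 = 0.130
type 5: (43 − 34)²/34 = 81/34 = 2.382
type 6: (46 − 24)²/24 = 484/24 = 20.167
type 7: (40 − 61)²/61 = 441/61 = 7.230
type 8: (30 − 43)²/43 = 169/43 = 3.930
type 9: (2 − 8)²/8 = 36/8 = 4.500
Sum = 71.27
df = 8. Since 71.27 > 13.362, we reject H₀.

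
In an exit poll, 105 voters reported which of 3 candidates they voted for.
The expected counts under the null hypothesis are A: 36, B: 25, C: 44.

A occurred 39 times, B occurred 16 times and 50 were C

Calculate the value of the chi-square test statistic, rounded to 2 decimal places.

4.31

A: (39 − 36)²/36 = 9/36 = 0.250
B: (16 − 25)²/25 = 81/25 = 3.240
C: (50 − 44)²/44 = 36/44 = 0.818
Sum = 4.31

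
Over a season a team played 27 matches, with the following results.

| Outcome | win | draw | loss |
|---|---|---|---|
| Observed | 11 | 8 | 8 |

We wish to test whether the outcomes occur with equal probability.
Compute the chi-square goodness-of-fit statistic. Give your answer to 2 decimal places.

Expected count for each of the 3 categories: 27/3 = 9.
cat         O        E   (O−E)²/E
win        11        9      0.444
draw        8        9      0.111
loss        8        9      0.111
Sum = 0.67

0.67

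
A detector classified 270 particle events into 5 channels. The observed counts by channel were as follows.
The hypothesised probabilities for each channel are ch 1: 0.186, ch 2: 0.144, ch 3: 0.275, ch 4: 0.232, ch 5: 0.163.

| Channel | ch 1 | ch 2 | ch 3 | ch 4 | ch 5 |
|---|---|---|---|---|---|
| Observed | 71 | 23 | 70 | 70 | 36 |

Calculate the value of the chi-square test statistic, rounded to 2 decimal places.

Expected counts E_i = n·p_i: 270×0.186 = 50.22, 270×0.144 = 38.88, 270×0.275 = 74.25, 270×0.232 = 62.64, 270×0.163 = 44.01.
cat         O        E   (O−E)²/E
ch 1       71    50.22      8.598
ch 2       23    38.88      6.486
ch 3       70    74.25      0.243
ch 4       70    62.64      0.865
ch 5       36    44.01      1.458
Sum = 17.65

17.65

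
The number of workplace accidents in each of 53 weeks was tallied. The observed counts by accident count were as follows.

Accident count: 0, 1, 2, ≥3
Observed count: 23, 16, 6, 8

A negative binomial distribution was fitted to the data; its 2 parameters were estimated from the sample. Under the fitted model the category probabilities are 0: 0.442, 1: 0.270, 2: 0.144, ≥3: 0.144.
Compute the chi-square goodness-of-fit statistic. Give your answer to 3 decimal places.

Expected counts E_i = n·p_i: 53×0.442 = 23.426, 53×0.270 = 14.31, 53×0.144 = 7.632, 53×0.144 = 7.632.
cat         O        E   (O−E)²/E
0          23   23.426     0.0077
1          16    14.31     0.1996
2           6    7.632     0.3490
≥3          8    7.632     0.0177
Sum = 0.574

0.574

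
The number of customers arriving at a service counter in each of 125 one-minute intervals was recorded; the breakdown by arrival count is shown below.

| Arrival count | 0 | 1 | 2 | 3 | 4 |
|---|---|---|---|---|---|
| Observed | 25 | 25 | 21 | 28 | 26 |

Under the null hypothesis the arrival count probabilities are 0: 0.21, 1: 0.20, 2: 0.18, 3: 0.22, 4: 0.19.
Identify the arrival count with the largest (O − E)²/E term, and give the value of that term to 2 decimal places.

4, 0.21

Expected counts E_i = n·p_i: 125×0.21 = 26.25, 125×0.20 = 25, 125×0.18 = 22.5, 125×0.22 = 27.5, 125×0.19 = 23.75.
cat         O        E   (O−E)²/E
0          25    26.25      0.060
1          25       25      0.000
2          21     22.5      0.100
3          28     27.5      0.009
4          26    23.75      0.213
The largest term is for 4: 0.21.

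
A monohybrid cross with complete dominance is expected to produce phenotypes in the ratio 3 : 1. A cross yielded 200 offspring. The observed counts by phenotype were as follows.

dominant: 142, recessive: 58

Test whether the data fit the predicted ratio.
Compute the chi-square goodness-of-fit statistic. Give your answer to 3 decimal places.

Ratio total = 4. Expected counts: 200×3/4 = 150, 200×1/4 = 50.
cat            O        E   (O−E)²/E
dominant     142      150     0.4267
recessive     58       50     1.2800
Sum = 1.707

1.707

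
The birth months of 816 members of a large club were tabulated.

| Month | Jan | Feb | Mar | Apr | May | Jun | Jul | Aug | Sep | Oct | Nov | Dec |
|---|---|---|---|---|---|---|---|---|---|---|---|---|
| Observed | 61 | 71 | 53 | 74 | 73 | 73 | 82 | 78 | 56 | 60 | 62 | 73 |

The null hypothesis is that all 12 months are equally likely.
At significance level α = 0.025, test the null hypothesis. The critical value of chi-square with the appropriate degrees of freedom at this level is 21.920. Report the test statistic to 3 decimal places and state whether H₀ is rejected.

13.735; do not reject

Expected count for each of the 12 categories: 816/12 = 68.
cat         O        E   (O−E)²/E
Jan        61       68     0.7206
Feb        71       68     0.1324
Mar        53       68     3.3088
Apr        74       68     0.5294
May        73       68     0.3676
Jun        73       68     0.3676
Jul        82       68     2.8824
Aug        78       68     1.4706
Sep        56       68     2.1176
Oct        60       68     0.9412
Nov        62       68     0.5294
Dec        73       68     0.3676
Sum = 13.735
df = 11. Since 13.735 < 21.920, we do not reject H₀.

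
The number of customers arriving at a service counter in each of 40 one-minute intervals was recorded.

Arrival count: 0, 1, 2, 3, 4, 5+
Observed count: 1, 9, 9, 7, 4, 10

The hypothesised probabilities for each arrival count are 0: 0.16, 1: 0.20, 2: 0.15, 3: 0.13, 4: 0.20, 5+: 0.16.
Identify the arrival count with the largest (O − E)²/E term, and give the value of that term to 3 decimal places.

0, 4.556

Expected counts E_i = n·p_i: 40×0.16 = 6.4, 40×0.20 = 8, 40×0.15 = 6, 40×0.13 = 5.2, 40×0.20 = 8, 40×0.16 = 6.4.
cat         O        E   (O−E)²/E
0           1      6.4     4.5563
1           9        8     0.1250
2           9        6     1.5000
3           7      5.2     0.6231
4           4        8     2.0000
5+         10      6.4     2.0250
The largest term is for 0: 4.556.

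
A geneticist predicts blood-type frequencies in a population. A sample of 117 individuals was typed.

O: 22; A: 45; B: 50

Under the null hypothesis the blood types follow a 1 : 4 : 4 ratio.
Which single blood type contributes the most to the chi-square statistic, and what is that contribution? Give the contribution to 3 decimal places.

Ratio total = 9. Expected counts: 117×1/9 = 13, 117×4/9 = 52, 117×4/9 = 52.
cat         O        E   (O−E)²/E
O          22       13     6.2308
A          45       52     0.9423
B          50       52     0.0769
The largest term is for O: 6.231.

O, 6.231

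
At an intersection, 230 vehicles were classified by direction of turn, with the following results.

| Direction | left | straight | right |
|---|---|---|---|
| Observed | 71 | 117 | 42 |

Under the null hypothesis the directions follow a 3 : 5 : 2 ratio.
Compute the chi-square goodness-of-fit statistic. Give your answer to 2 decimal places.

Ratio total = 10. Expected counts: 230×3/10 = 69, 230×5/10 = 115, 230×2/10 = 46.
cat           O        E   (O−E)²/E
left         71       69      0.058
straight    117      115      0.035
right        42       46      0.348
Sum = 0.44

0.44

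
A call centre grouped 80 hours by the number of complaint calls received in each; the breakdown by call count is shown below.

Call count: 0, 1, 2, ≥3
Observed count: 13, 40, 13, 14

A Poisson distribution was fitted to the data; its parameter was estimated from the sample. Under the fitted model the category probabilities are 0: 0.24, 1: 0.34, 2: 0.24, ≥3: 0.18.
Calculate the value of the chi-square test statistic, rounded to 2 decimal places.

Expected counts E_i = n·p_i: 80×0.24 = 19.2, 80×0.34 = 27.2, 80×0.24 = 19.2, 80×0.18 = 14.4.
cat         O        E   (O−E)²/E
0          13     19.2      2.002
1          40     27.2      6.024
2          13     19.2      2.002
≥3         14     14.4      0.011
Sum = 10.04

10.04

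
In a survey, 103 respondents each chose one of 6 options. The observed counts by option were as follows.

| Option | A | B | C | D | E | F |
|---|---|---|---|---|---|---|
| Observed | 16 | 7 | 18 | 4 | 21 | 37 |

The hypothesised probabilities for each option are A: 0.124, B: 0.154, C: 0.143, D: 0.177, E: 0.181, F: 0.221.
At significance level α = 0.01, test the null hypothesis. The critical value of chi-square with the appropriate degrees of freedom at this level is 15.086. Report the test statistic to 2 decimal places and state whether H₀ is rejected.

Expected counts E_i = n·p_i: 103×0.124 = 12.772, 103×0.154 = 15.862, 103×0.143 = 14.729, 103×0.177 = 18.231, 103×0.181 = 18.643, 103×0.221 = 22.763.
χ² = (16−12.772)²/12.772 + (7−15.862)²/15.862 + (18−14.729)²/14.729 + (4−18.231)²/18.231 + (21−18.643)²/18.643 + (37−22.763)²/22.763
   = 0.816 + 4.951 + 0.726 + 11.109 + 0.298 + 8.904
Sum = 26.80
df = 5. Since 26.80 > 15.086, we reject H₀.

26.80; reject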